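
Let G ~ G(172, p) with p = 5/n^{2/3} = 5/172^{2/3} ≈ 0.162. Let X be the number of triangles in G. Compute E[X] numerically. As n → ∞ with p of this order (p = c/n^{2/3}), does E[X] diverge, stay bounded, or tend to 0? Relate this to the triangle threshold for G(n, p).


Number of potential triangles: C(172, 3) = 833340.
Each occurs with probability p³ ≈ (0.162)³ ≈ 4.22526e-03.
By linearity: E[X] = C(172, 3)·p³ ≈ 833340 · 4.22526e-03 ≈ 3521.076.
Since α = 2/3 < 1, p = c/n^{2/3} ≫ 1/n is above the triangle threshold p ~ 1/n. Asymptotically E[X] ~ (c³/6)·n^{3(1−α)} = (5³/6)·n^{1} → ∞; triangles are abundant w.h.p.

E[X] ≈ 3521.076; in regime p = Θ(1/n^{2/3}) E[X] diverges (above the triangle threshold p ~ 1/n).


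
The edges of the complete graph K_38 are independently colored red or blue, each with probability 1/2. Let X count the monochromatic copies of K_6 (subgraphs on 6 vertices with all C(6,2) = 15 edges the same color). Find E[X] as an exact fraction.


Let X = Σ_S X_S over the C(38, 6) = 2760681 subsets S of size 6, where X_S = 1 if the K_6 on S is monochromatic.
For a fixed S, the K_6 on S has C(6, 2) = 15 edges. P[all 15 edges red] = (1/2)^15, and likewise for blue, so P[monochromatic] = 2·(1/2)^15 = 2^{1 − 15} = 1/16384.
Summing: E[X] = C(38, 6) · 2^{1 − 15} = 2760681 · 1/16384 = 2760681/16384.
Numerically: E[X] ≈ 168.498596.

E[X] = C(38,6)·2^(1−C(6,2)) = 2760681/16384 ≈ 168.498596.


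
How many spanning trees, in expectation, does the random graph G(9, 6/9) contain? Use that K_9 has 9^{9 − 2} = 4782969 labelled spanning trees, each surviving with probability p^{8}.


K_9 has 9^{9 − 2} = 4782969 labelled spanning trees.
For each such spanning tree H, let X_H = 1 if all 8 edges of H are present in G. Then P[X_H = 1] = p^{8} = (2/3)^{8} = 256/6561.
Summing the indicators: E[X] = Σ_H E[X_H] = 4782969 · p^{8} = 4782969 · 256/6561 = 186624.
Numerically: E[X] ≈ 1.87e+05.

E[X] = 4782969 · (2/3)^{8} = 186624 ≈ 1.87e+05.


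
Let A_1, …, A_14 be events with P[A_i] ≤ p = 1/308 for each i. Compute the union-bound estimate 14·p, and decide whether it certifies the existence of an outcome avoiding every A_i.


Union bound: P[∪_{i=1}^{14} A_i] ≤ Σ_i P[A_i] ≤ 14·p = 14·(1/308) = 1/22.
Numerically: 1/22 ≈ 0.045455.
Is 1/22 < 1? YES.
Since P[∪ A_i] ≤ 1/22 < 1, the complement has P[∩ A_i^c] ≥ 1 − 1/22 = 21/22 > 0, so some outcome avoids every A_i.

14·p = 1/22 ≈ 0.045455; existence CERTIFIED by the union bound.


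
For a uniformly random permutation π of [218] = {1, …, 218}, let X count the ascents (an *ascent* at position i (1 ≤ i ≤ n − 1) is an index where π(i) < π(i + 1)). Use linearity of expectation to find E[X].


Write X = Σ X_I over i = 1, …, 217, with X_I the indicator of one ascent.
There are 217 indicators.
For each fixed i, the pair (π(i), π(i+1)) is a uniformly random ordered pair of distinct values from {1, …, 218}; by symmetry P[π(i) < π(i+1)] = 1/2.
By linearity: E[X] = 217 · (1/2) = (218 − 1) · (1/2) = 217/2 ≈ 108.50000.

E[X] = 217/2 = 108.50000.


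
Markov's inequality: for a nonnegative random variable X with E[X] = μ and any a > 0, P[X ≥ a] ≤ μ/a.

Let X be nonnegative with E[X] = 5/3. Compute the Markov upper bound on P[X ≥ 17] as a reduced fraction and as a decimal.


μ = E[X] = 5/3, a = 17.
Markov: P[X ≥ 17] ≤ μ/a = (5/3)/17 = 5/51.
Numerically: ≈ 0.098.
(Since a = 17 > μ = 1.667, the bound 5/51 is < 1 and informative.)

P[X ≥ 17] ≤ 5/51 ≈ 0.098.


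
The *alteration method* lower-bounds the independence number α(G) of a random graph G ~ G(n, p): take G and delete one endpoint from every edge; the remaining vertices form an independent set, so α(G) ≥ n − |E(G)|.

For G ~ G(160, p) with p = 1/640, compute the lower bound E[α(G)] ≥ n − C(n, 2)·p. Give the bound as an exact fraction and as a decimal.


E[|E(G)|] = C(160, 2)·p = 12720 · (1/640) = 159/8.
E[α(G)] ≥ n − E[|E(G)|] = 160 − 159/8 = 1121/8.
Numerically: ≈ 140.1250.
(This is only a lower bound; the true E[α(G)] may be larger.)

E[α(G)] ≥ 1121/8 ≈ 140.1250.


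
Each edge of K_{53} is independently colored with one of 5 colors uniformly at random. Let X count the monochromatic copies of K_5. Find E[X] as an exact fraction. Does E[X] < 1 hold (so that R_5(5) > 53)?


E[X] = C(53, 5) · 5^{1 − 10} = 2869685 · 5^{−9} = 2869685/1953125.
As a reduced fraction: E[X] = 573937/390625 ≈ 1.469.
Is E[X] < 1? NO.
Since E[X] ≥ 1, the first-moment bound is inconclusive at n = 53; it does NOT by itself certify R_5(5) > 53.

E[X] = 573937/390625 ≈ 1.469; E[X] ≥ 1; first-moment method inconclusive here.


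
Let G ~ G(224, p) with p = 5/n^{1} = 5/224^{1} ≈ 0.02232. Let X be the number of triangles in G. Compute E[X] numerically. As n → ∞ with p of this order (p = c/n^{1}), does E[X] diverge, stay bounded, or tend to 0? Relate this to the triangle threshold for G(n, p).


Number of potential triangles: C(224, 3) = 1848224.
Each occurs with probability p³ ≈ (0.02232)³ ≈ 1.112157e-05.
By linearity: E[X] = C(224, 3)·p³ ≈ 1848224 · 1.112157e-05 ≈ 20.5551.
Here α = 1, so p = 5/n is exactly at the triangle threshold p ~ 1/n. Asymptotically E[X] → c³/6 = 5³/6 = 125/6 ≈ 20.8333, a bounded constant. In this regime the triangle count is asymptotically Poisson(c³/6).

E[X] ≈ 20.5551; in regime p = Θ(1/n^{1}) E[X] stays bounded (at the triangle threshold p ~ 1/n).


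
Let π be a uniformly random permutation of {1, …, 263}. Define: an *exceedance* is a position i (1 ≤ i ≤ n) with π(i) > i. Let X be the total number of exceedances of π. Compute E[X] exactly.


Write X = Σ_{i=1}^{263} X_i, where X_i = 1_{π(i) > i}.
For each fixed i, π(i) is uniform over {1, …, 263} (marginal of a uniform permutation), so P[π(i) > i] = (n − i)/n. Summing: Σ_{i=1}^{263} (n − i)/n = (0 + 1 + … + 262)/263 = 263(263 − 1)/(2·263) = (263 − 1)/2.
Hence E[X] = Σ_{i=1}^{263} (263 − i)/263 = 131 ≈ 131.0000.

E[X] = 131 = 131.0000.


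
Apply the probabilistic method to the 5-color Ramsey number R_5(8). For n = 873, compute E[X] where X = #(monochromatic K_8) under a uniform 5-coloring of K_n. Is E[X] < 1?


E[X] = C(873, 8) · 5^{1 − 28} = 8102594482562031309 · 5^{−27} = 8102594482562031309/7450580596923828125.
As a reduced fraction: E[X] = 8102594482562031309/7450580596923828125 ≈ 1.088.
Is E[X] < 1? NO.
Since E[X] ≥ 1, the first-moment bound is inconclusive at n = 873; it does NOT by itself certify R_5(8) > 873.

E[X] = 8102594482562031309/7450580596923828125 ≈ 1.088; E[X] ≥ 1; first-moment method inconclusive here.


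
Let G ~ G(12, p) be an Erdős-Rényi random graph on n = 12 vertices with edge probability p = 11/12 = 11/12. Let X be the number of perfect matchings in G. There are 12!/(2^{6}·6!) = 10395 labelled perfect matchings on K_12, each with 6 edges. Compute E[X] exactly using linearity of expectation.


K_12 has 12!/(2^{6}·6!) = 10395 labelled perfect matchings.
For each such perfect matching H, let X_H = 1 if all 6 edges of H are present in G. Then P[X_H = 1] = p^{6} = (11/12)^{6} = 1771561/2985984.
Summing the indicators: E[X] = Σ_H E[X_H] = 10395 · p^{6} = 10395 · 1771561/2985984 = 682050985/110592.
Numerically: E[X] ≈ 6167.

E[X] = 10395 · (11/12)^{6} = 682050985/110592 ≈ 6167.


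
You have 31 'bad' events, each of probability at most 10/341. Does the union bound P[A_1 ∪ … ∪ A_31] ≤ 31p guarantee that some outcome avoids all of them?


Union bound: P[∪_{i=1}^{31} A_i] ≤ Σ_i P[A_i] ≤ 31·p = 31·(10/341) = 10/11.
Numerically: 10/11 ≈ 0.909091.
Is 10/11 < 1? YES.
Since P[∪ A_i] ≤ 10/11 < 1, the complement has P[∩ A_i^c] ≥ 1 − 10/11 = 1/11 > 0, so some outcome avoids every A_i.

31·p = 10/11 ≈ 0.909091; existence CERTIFIED by the union bound.


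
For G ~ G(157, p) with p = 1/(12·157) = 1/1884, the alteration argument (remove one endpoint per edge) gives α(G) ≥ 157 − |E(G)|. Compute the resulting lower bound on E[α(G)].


E[|E(G)|] = C(157, 2)·p = 12246 · (1/1884) = 13/2.
E[α(G)] ≥ n − E[|E(G)|] = 157 − 13/2 = 301/2.
Numerically: ≈ 150.50000.
(This is only a lower bound; the true E[α(G)] may be larger.)

E[α(G)] ≥ 301/2 ≈ 150.50000.


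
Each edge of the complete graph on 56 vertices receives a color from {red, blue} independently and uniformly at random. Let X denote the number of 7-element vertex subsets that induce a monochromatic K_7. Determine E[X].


Let X = Σ_S X_S over the C(56, 7) = 231917400 subsets S of size 7, where X_S = 1 if the K_7 on S is monochromatic.
For a fixed S, the K_7 on S has C(7, 2) = 21 edges. P[all 21 edges red] = (1/2)^21, and likewise for blue, so P[monochromatic] = 2·(1/2)^21 = 2^{1 − 21} = 1/1048576.
By linearity of expectation: E[X] = C(56, 7) · 2^{1 − 21} = 231917400 · 1/1048576 = 28989675/131072.
Numerically: E[X] ≈ 221.1737.

E[X] = C(56,7)·2^(1−C(7,2)) = 28989675/131072 ≈ 221.1737.


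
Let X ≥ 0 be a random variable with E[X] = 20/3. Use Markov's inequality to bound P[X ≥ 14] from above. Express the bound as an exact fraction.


μ = E[X] = 20/3, a = 14.
Markov: P[X ≥ 14] ≤ μ/a = (20/3)/14 = 10/21.
Numerically: ≈ 0.4762.
(Since a = 14 > μ = 6.6667, the bound 10/21 is < 1 and informative.)

P[X ≥ 14] ≤ 10/21 ≈ 0.4762.


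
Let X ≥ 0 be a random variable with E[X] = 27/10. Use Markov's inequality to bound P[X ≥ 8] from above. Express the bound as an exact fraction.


μ = E[X] = 27/10, a = 8.
Markov: P[X ≥ 8] ≤ μ/a = (27/10)/8 = 27/80.
Numerically: ≈ 0.337500.
(Since a = 8 > μ = 2.700000, the bound 27/80 is < 1 and informative.)

P[X ≥ 8] ≤ 27/80 ≈ 0.337500.


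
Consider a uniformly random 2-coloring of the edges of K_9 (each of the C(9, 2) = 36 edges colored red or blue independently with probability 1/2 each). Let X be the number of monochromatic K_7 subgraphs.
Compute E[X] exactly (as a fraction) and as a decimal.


Let X = Σ_S X_S over the C(9, 7) = 36 subsets S of size 7, where X_S = 1 if the K_7 on S is monochromatic.
For a fixed S, the K_7 on S has C(7, 2) = 21 edges. P[all 21 edges red] = (1/2)^21, and likewise for blue, so P[monochromatic] = 2·(1/2)^21 = 2^{1 − 21} = 1/1048576.
By linearity: E[X] = C(9, 7) · 2^{1 − 21} = 36 · 1/1048576 = 9/262144.
Numerically: E[X] ≈ 0.00003.

E[X] = C(9,7)·2^(1−C(7,2)) = 9/262144 ≈ 0.00003.


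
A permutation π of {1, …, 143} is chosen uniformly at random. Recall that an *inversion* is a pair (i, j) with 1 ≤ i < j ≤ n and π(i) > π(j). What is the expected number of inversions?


Write X = Σ X_I over the C(143, 2) = 10153 pairs i < j, with X_I the indicator of one inversion.
There are 10153 indicators.
For each fixed pair i < j, the values π(i) and π(j) are two distinct elements of {1, …, 143} in uniformly random order; by symmetry P[π(i) > π(j)] = 1/2.
By linearity: E[X] = 10153 · (1/2) = C(143, 2) · (1/2) = 10153/2 = 10153/2 ≈ 5076.500000.

E[X] = 10153/2 = 5076.500000.


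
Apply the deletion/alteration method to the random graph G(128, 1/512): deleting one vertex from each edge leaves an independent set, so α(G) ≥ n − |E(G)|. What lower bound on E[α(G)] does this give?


E[|E(G)|] = C(128, 2)·p = 8128 · (1/512) = 127/8.
E[α(G)] ≥ n − E[|E(G)|] = 128 − 127/8 = 897/8.
Numerically: ≈ 112.125.
(This is only a lower bound; the true E[α(G)] may be larger.)

E[α(G)] ≥ 897/8 ≈ 112.125.


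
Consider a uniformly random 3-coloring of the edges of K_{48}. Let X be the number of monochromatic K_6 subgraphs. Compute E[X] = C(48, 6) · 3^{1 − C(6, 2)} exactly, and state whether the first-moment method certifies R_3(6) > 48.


E[X] = C(48, 6) · 3^{1 − 15} = 12271512 · 3^{−14} = 12271512/4782969.
As a reduced fraction: E[X] = 4090504/1594323 ≈ 2.565668.
Is E[X] < 1? NO.
Since E[X] ≥ 1, the first-moment bound is inconclusive at n = 48; it does NOT by itself certify R_3(6) > 48.

E[X] = 4090504/1594323 ≈ 2.565668; E[X] ≥ 1; first-moment method inconclusive here.


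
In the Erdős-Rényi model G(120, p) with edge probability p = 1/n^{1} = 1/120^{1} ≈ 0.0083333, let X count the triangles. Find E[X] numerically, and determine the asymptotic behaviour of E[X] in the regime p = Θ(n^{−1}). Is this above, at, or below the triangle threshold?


Number of potential triangles: C(120, 3) = 280840.
Each occurs with probability p³ ≈ (0.0083333)³ ≈ 5.7870370e-07.
By linearity: E[X] = C(120, 3)·p³ ≈ 280840 · 5.7870370e-07 ≈ 0.16252.
Here α = 1, so p = 1/n is exactly at the triangle threshold p ~ 1/n. Asymptotically E[X] → c³/6 = 1³/6 = 1/6 ≈ 0.16667, a bounded constant. In this regime the triangle count is asymptotically Poisson(c³/6).

E[X] ≈ 0.16252; in regime p = Θ(1/n^{1}) E[X] stays bounded (at the triangle threshold p ~ 1/n).


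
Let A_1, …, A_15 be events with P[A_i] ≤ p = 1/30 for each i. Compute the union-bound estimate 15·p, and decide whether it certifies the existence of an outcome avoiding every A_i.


Union bound: P[∪_{i=1}^{15} A_i] ≤ Σ_i P[A_i] ≤ 15·p = 15·(1/30) = 1/2.
Numerically: 1/2 ≈ 0.5000000.
Is 1/2 < 1? YES.
Since P[∪ A_i] ≤ 1/2 < 1, the complement has P[∩ A_i^c] ≥ 1 − 1/2 = 1/2 > 0, so some outcome avoids every A_i.

15·p = 1/2 ≈ 0.5000000; existence CERTIFIED by the union bound.


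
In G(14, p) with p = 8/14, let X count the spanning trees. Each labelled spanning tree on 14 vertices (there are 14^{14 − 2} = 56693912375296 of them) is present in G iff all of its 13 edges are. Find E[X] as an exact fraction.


K_14 has 14^{14 − 2} = 56693912375296 labelled spanning trees.
For each such spanning tree H, let X_H = 1 if all 13 edges of H are present in G. Then P[X_H = 1] = p^{13} = (4/7)^{13} = 67108864/96889010407.
By linearity: E[X] = Σ_H E[X_H] = 56693912375296 · p^{13} = 56693912375296 · 67108864/96889010407 = 274877906944/7.
Numerically: E[X] ≈ 3.9268e+10.

E[X] = 56693912375296 · (4/7)^{13} = 274877906944/7 ≈ 3.9268e+10.


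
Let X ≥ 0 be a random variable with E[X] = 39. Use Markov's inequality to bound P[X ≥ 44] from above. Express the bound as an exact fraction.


μ = E[X] = 39, a = 44.
Markov: P[X ≥ 44] ≤ μ/a = (39)/44 = 39/44.
Numerically: ≈ 0.8864.
(Since a = 44 > μ = 39.0000, the bound 39/44 is < 1 and informative.)

P[X ≥ 44] ≤ 39/44 ≈ 0.8864.


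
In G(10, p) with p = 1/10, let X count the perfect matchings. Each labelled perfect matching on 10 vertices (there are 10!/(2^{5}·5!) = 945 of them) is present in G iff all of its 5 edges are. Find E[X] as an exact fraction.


K_10 has 10!/(2^{5}·5!) = 945 labelled perfect matchings.
For each such perfect matching H, let X_H = 1 if all 5 edges of H are present in G. Then P[X_H = 1] = p^{5} = (1/10)^{5} = 1/100000.
By linearity of expectation: E[X] = Σ_H E[X_H] = 945 · p^{5} = 945 · 1/100000 = 189/20000.
Numerically: E[X] ≈ 0.00945.

E[X] = 945 · (1/10)^{5} = 189/20000 ≈ 0.00945.


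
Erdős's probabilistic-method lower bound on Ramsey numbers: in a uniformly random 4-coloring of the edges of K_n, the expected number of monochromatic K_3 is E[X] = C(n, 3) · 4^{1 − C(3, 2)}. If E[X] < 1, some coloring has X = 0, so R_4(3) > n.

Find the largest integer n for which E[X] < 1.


We need C(n, 3) · 4^{1 − 3} < 1, i.e. C(n, 3) < 4^{3 − 1} = 16.
Check values of n near the boundary:
  n = 3: C(3, 3) = 1; 1 < 16? YES
  n = 4: C(4, 3) = 4; 4 < 16? YES
  n = 5: C(5, 3) = 10; 10 < 16? YES
  n = 6: C(6, 3) = 20; 20 < 16? NO
  n = 7: C(7, 3) = 35; 35 < 16? NO
The largest n with C(n, 3) < 16 is n = 5 (where E[X] = 5/8 ≈ 0.6250000). Hence R_4(3) > 5, i.e. R_4(3) ≥ 6.

Largest n = 5; hence R_4(3) > 5.


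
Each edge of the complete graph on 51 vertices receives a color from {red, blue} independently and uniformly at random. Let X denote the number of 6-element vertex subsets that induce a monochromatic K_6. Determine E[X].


Let X = Σ_S X_S over the C(51, 6) = 18009460 subsets S of size 6, where X_S = 1 if the K_6 on S is monochromatic.
For a fixed S, the K_6 on S has C(6, 2) = 15 edges. P[all 15 edges red] = (1/2)^15, and likewise for blue, so P[monochromatic] = 2·(1/2)^15 = 2^{1 − 15} = 1/16384.
By linearity: E[X] = C(51, 6) · 2^{1 − 15} = 18009460 · 1/16384 = 4502365/4096.
Numerically: E[X] ≈ 1099.210.

E[X] = C(51,6)·2^(1−C(6,2)) = 4502365/4096 ≈ 1099.210.


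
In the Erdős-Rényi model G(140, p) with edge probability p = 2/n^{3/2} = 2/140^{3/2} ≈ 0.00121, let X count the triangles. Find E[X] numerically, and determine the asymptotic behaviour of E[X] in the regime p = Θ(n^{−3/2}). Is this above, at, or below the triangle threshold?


Number of potential triangles: C(140, 3) = 447580.
Each occurs with probability p³ ≈ (0.00121)³ ≈ 1.76000e-09.
By linearity: E[X] = C(140, 3)·p³ ≈ 447580 · 1.76000e-09 ≈ 0.001.
Since α = 3/2 > 1, p = c/n^{3/2} = o(1/n) is below the triangle threshold p ~ 1/n. Asymptotically E[X] ~ (c³/6)·n^{3(1−α)} = (2³/6)·n^{-1.5} → 0, so by Markov's inequality G has no triangles w.h.p.

E[X] ≈ 0.001; in regime p = Θ(1/n^{3/2}) E[X] tends to 0 (below the triangle threshold p ~ 1/n).


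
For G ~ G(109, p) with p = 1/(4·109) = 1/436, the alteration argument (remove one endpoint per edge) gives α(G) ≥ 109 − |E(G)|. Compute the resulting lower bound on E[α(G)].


E[|E(G)|] = C(109, 2)·p = 5886 · (1/436) = 27/2.
E[α(G)] ≥ n − E[|E(G)|] = 109 − 27/2 = 191/2.
Numerically: ≈ 95.50000.
(This is only a lower bound; the true E[α(G)] may be larger.)

E[α(G)] ≥ 191/2 ≈ 95.50000.


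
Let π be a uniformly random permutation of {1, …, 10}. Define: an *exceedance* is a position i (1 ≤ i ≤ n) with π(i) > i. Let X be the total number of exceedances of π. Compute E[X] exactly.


Write X = Σ_{i=1}^{10} X_i, where X_i = 1_{π(i) > i}.
For each fixed i, π(i) is uniform over {1, …, 10} (marginal of a uniform permutation), so P[π(i) > i] = (n − i)/n. Summing: Σ_{i=1}^{10} (n − i)/n = (0 + 1 + … + 9)/10 = 10(10 − 1)/(2·10) = (10 − 1)/2.
Hence E[X] = Σ_{i=1}^{10} (10 − i)/10 = 9/2 ≈ 4.5000.

E[X] = 9/2 = 4.5000.


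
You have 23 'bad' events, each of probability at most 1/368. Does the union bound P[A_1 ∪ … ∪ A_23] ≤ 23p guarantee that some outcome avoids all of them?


Union bound: P[∪_{i=1}^{23} A_i] ≤ Σ_i P[A_i] ≤ 23·p = 23·(1/368) = 1/16.
Numerically: 1/16 ≈ 0.062500.
Is 1/16 < 1? YES.
Since P[∪ A_i] ≤ 1/16 < 1, the complement has P[∩ A_i^c] ≥ 1 − 1/16 = 15/16 > 0, so some outcome avoids every A_i.

23·p = 1/16 ≈ 0.062500; existence CERTIFIED by the union bound.


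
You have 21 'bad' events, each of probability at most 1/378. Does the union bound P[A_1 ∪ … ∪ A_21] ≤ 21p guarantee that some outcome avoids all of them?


Union bound: P[∪_{i=1}^{21} A_i] ≤ Σ_i P[A_i] ≤ 21·p = 21·(1/378) = 1/18.
Numerically: 1/18 ≈ 0.05556.
Is 1/18 < 1? YES.
Since P[∪ A_i] ≤ 1/18 < 1, the complement has P[∩ A_i^c] ≥ 1 − 1/18 = 17/18 > 0, so some outcome avoids every A_i.

21·p = 1/18 ≈ 0.05556; existence CERTIFIED by the union bound.


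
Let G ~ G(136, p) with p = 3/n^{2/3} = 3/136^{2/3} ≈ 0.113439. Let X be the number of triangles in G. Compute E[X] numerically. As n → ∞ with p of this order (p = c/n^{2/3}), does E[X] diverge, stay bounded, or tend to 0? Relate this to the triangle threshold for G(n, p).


Number of potential triangles: C(136, 3) = 410040.
Each occurs with probability p³ ≈ (0.113439)³ ≈ 1.45977509e-03.
By linearity: E[X] = C(136, 3)·p³ ≈ 410040 · 1.45977509e-03 ≈ 598.566176.
Since α = 2/3 < 1, p = c/n^{2/3} ≫ 1/n is above the triangle threshold p ~ 1/n. Asymptotically E[X] ~ (c³/6)·n^{3(1−α)} = (3³/6)·n^{1} → ∞; triangles are abundant w.h.p.

E[X] ≈ 598.566176; in regime p = Θ(1/n^{2/3}) E[X] diverges (above the triangle threshold p ~ 1/n).


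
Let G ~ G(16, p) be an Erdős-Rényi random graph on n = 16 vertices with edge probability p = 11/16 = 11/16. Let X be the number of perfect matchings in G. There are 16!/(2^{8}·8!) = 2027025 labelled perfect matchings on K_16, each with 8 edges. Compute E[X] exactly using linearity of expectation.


K_16 has 16!/(2^{8}·8!) = 2027025 labelled perfect matchings.
For each such perfect matching H, let X_H = 1 if all 8 edges of H are present in G. Then P[X_H = 1] = p^{8} = (11/16)^{8} = 214358881/4294967296.
By linearity: E[X] = Σ_H E[X_H] = 2027025 · p^{8} = 2027025 · 214358881/4294967296 = 434510810759025/4294967296.
Numerically: E[X] ≈ 101167.

E[X] = 2027025 · (11/16)^{8} = 434510810759025/4294967296 ≈ 101167.


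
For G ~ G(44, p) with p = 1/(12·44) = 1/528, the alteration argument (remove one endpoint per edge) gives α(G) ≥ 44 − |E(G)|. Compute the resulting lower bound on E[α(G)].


E[|E(G)|] = C(44, 2)·p = 946 · (1/528) = 43/24.
E[α(G)] ≥ n − E[|E(G)|] = 44 − 43/24 = 1013/24.
Numerically: ≈ 42.208333.
(This is only a lower bound; the true E[α(G)] may be larger.)

E[α(G)] ≥ 1013/24 ≈ 42.208333.


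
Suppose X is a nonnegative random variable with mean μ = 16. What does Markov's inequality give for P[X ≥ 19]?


μ = E[X] = 16, a = 19.
Markov: P[X ≥ 19] ≤ μ/a = (16)/19 = 16/19.
Numerically: ≈ 0.842.
(Since a = 19 > μ = 16.000, the bound 16/19 is < 1 and informative.)

P[X ≥ 19] ≤ 16/19 ≈ 0.842.


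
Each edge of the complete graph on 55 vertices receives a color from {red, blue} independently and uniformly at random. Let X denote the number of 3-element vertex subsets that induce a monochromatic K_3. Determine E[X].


Let X = Σ_S X_S over the C(55, 3) = 26235 subsets S of size 3, where X_S = 1 if the K_3 on S is monochromatic.
For a fixed S, the K_3 on S has C(3, 2) = 3 edges. P[all 3 edges red] = (1/2)^3, and likewise for blue, so P[monochromatic] = 2·(1/2)^3 = 2^{1 − 3} = 1/4.
Summing: E[X] = C(55, 3) · 2^{1 − 3} = 26235 · 1/4 = 26235/4.
Numerically: E[X] ≈ 6558.750000.

E[X] = C(55,3)·2^(1−C(3,2)) = 26235/4 ≈ 6558.750000.


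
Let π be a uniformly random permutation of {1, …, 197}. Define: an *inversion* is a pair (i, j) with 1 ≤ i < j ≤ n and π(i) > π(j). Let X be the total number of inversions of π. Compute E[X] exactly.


Write X = Σ X_I over the C(197, 2) = 19306 pairs i < j, with X_I the indicator of one inversion.
There are 19306 indicators.
For each fixed pair i < j, the values π(i) and π(j) are two distinct elements of {1, …, 197} in uniformly random order; by symmetry P[π(i) > π(j)] = 1/2.
By linearity: E[X] = 19306 · (1/2) = C(197, 2) · (1/2) = 19306/2 = 9653 ≈ 9653.0000.

E[X] = 9653 = 9653.0000.


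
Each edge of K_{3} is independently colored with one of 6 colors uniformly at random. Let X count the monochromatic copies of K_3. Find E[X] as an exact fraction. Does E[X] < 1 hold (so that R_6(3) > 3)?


E[X] = C(3, 3) · 6^{1 − 3} = 1 · 6^{−2} = 1/36.
As a reduced fraction: E[X] = 1/36 ≈ 0.02778.
Is E[X] < 1? YES.
Since E[X] < 1, there exists a 6-coloring of K_{3} with no monochromatic K_3; hence R_6(3) > 3.

E[X] = 1/36 ≈ 0.02778; E[X] < 1, so R_6(3) > 3.


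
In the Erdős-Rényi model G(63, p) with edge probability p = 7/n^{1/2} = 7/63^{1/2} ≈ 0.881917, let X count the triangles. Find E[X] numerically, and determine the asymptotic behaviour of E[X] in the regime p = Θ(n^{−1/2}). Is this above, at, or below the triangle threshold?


Number of potential triangles: C(63, 3) = 39711.
Each occurs with probability p³ ≈ (0.881917)³ ≈ 6.85935525e-01.
By linearity: E[X] = C(63, 3)·p³ ≈ 39711 · 6.85935525e-01 ≈ 27239.185637.
Since α = 1/2 < 1, p = c/n^{1/2} ≫ 1/n is above the triangle threshold p ~ 1/n. Asymptotically E[X] ~ (c³/6)·n^{3(1−α)} = (7³/6)·n^{1.5} → ∞; triangles are abundant w.h.p.

E[X] ≈ 27239.185637; in regime p = Θ(1/n^{1/2}) E[X] diverges (above the triangle threshold p ~ 1/n).


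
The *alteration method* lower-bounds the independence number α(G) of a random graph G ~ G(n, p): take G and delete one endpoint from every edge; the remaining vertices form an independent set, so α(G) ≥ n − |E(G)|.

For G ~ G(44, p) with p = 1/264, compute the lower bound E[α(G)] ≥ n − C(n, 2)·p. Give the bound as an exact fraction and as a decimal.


E[|E(G)|] = C(44, 2)·p = 946 · (1/264) = 43/12.
E[α(G)] ≥ n − E[|E(G)|] = 44 − 43/12 = 485/12.
Numerically: ≈ 40.41667.
(This is only a lower bound; the true E[α(G)] may be larger.)

E[α(G)] ≥ 485/12 ≈ 40.41667.


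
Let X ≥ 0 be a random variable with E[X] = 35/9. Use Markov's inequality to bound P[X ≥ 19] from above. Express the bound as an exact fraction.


μ = E[X] = 35/9, a = 19.
Markov: P[X ≥ 19] ≤ μ/a = (35/9)/19 = 35/171.
Numerically: ≈ 0.2047.
(Since a = 19 > μ = 3.8889, the bound 35/171 is < 1 and informative.)

P[X ≥ 19] ≤ 35/171 ≈ 0.2047.


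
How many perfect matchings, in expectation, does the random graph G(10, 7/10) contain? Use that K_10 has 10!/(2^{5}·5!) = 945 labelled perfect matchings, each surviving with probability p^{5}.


K_10 has 10!/(2^{5}·5!) = 945 labelled perfect matchings.
For each such perfect matching H, let X_H = 1 if all 5 edges of H are present in G. Then P[X_H = 1] = p^{5} = (7/10)^{5} = 16807/100000.
By linearity of expectation: E[X] = Σ_H E[X_H] = 945 · p^{5} = 945 · 16807/100000 = 3176523/20000.
Numerically: E[X] ≈ 158.83.

E[X] = 945 · (7/10)^{5} = 3176523/20000 ≈ 158.83.


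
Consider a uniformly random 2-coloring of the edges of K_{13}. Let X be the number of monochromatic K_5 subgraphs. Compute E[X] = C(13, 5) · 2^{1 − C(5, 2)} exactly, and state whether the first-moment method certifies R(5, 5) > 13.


E[X] = C(13, 5) · 2^{1 − 10} = 1287 · 2^{−9} = 1287/512.
As a reduced fraction: E[X] = 1287/512 ≈ 2.51367.
Is E[X] < 1? NO.
Since E[X] ≥ 1, the first-moment bound is inconclusive at n = 13; it does NOT by itself certify R(5, 5) > 13.

E[X] = 1287/512 ≈ 2.51367; E[X] ≥ 1; first-moment method inconclusive here.


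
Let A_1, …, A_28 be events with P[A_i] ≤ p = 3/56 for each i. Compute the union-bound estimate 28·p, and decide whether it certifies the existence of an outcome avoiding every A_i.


Union bound: P[∪_{i=1}^{28} A_i] ≤ Σ_i P[A_i] ≤ 28·p = 28·(3/56) = 3/2.
Numerically: 3/2 ≈ 1.500000.
Is 3/2 < 1? NO.
Since the bound 3/2 is ≥ 1, the union bound is uninformative here; it does NOT by itself certify existence.

28·p = 3/2 ≈ 1.500000; existence NOT certified by the union bound.


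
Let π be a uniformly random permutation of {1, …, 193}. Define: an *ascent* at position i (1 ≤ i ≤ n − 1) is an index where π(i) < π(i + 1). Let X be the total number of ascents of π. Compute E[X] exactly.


Write X = Σ X_I over i = 1, …, 192, with X_I the indicator of one ascent.
There are 192 indicators.
For each fixed i, the pair (π(i), π(i+1)) is a uniformly random ordered pair of distinct values from {1, …, 193}; by symmetry P[π(i) < π(i+1)] = 1/2.
By linearity: E[X] = 192 · (1/2) = (193 − 1) · (1/2) = 96 ≈ 96.000.

E[X] = 96 = 96.000.


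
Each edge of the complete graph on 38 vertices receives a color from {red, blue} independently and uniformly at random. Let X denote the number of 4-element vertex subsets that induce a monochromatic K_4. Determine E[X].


Let X = Σ_S X_S over the C(38, 4) = 73815 subsets S of size 4, where X_S = 1 if the K_4 on S is monochromatic.
For a fixed S, the K_4 on S has C(4, 2) = 6 edges. P[all 6 edges red] = (1/2)^6, and likewise for blue, so P[monochromatic] = 2·(1/2)^6 = 2^{1 − 6} = 1/32.
Summing: E[X] = C(38, 4) · 2^{1 − 6} = 73815 · 1/32 = 73815/32.
Numerically: E[X] ≈ 2306.718750.

E[X] = C(38,4)·2^(1−C(4,2)) = 73815/32 ≈ 2306.718750.


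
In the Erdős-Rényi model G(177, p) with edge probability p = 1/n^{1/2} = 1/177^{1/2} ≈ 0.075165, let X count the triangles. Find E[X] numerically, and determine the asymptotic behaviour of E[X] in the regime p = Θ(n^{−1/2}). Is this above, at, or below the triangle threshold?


Number of potential triangles: C(177, 3) = 908600.
Each occurs with probability p³ ≈ (0.075165)³ ≈ 4.2465877e-04.
By linearity: E[X] = C(177, 3)·p³ ≈ 908600 · 4.2465877e-04 ≈ 385.84496.
Since α = 1/2 < 1, p = c/n^{1/2} ≫ 1/n is above the triangle threshold p ~ 1/n. Asymptotically E[X] ~ (c³/6)·n^{3(1−α)} = (1³/6)·n^{1.5} → ∞; triangles are abundant w.h.p.

E[X] ≈ 385.84496; in regime p = Θ(1/n^{1/2}) E[X] diverges (above the triangle threshold p ~ 1/n).


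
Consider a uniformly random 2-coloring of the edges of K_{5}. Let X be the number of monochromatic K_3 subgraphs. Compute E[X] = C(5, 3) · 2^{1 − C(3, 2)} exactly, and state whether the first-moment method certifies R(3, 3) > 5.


E[X] = C(5, 3) · 2^{1 − 3} = 10 · 2^{−2} = 10/4.
As a reduced fraction: E[X] = 5/2 ≈ 2.5000.
Is E[X] < 1? NO.
Since E[X] ≥ 1, the first-moment bound is inconclusive at n = 5; it does NOT by itself certify R(3, 3) > 5.

E[X] = 5/2 ≈ 2.5000; E[X] ≥ 1; first-moment method inconclusive here.


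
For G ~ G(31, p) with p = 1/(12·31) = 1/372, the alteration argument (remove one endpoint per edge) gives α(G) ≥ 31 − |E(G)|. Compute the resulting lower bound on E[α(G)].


E[|E(G)|] = C(31, 2)·p = 465 · (1/372) = 5/4.
E[α(G)] ≥ n − E[|E(G)|] = 31 − 5/4 = 119/4.
Numerically: ≈ 29.750.
(This is only a lower bound; the true E[α(G)] may be larger.)

E[α(G)] ≥ 119/4 ≈ 29.750.


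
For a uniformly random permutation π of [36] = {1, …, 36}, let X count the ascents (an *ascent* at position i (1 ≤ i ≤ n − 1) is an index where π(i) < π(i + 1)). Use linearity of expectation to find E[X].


Write X = Σ X_I over i = 1, …, 35, with X_I the indicator of one ascent.
There are 35 indicators.
For each fixed i, the pair (π(i), π(i+1)) is a uniformly random ordered pair of distinct values from {1, …, 36}; by symmetry P[π(i) < π(i+1)] = 1/2.
By linearity: E[X] = 35 · (1/2) = (36 − 1) · (1/2) = 35/2 ≈ 17.5000.

E[X] = 35/2 = 17.5000.


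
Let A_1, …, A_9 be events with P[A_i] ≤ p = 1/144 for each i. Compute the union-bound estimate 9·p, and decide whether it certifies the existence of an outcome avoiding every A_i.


Union bound: P[∪_{i=1}^{9} A_i] ≤ Σ_i P[A_i] ≤ 9·p = 9·(1/144) = 1/16.
Numerically: 1/16 ≈ 0.062.
Is 1/16 < 1? YES.
Since P[∪ A_i] ≤ 1/16 < 1, the complement has P[∩ A_i^c] ≥ 1 − 1/16 = 15/16 > 0, so some outcome avoids every A_i.

9·p = 1/16 ≈ 0.062; existence CERTIFIED by the union bound.


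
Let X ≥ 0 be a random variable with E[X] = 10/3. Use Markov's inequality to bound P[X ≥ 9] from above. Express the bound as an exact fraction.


μ = E[X] = 10/3, a = 9.
Markov: P[X ≥ 9] ≤ μ/a = (10/3)/9 = 10/27.
Numerically: ≈ 0.370370.
(Since a = 9 > μ = 3.333333, the bound 10/27 is < 1 and informative.)

P[X ≥ 9] ≤ 10/27 ≈ 0.370370.


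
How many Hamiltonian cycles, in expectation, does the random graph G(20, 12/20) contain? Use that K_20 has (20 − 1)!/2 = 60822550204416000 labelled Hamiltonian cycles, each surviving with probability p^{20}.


K_20 has (20 − 1)!/2 = 60822550204416000 labelled Hamiltonian cycles.
For each such Hamiltonian cycle H, let X_H = 1 if all 20 edges of H are present in G. Then P[X_H = 1] = p^{20} = (3/5)^{20} = 3486784401/95367431640625.
By linearity: E[X] = Σ_H E[X_H] = 60822550204416000 · p^{20} = 60822550204416000 · 3486784401/95367431640625 = 1696600954254376560918528/762939453125.
Numerically: E[X] ≈ 2.22e+12.

E[X] = 60822550204416000 · (3/5)^{20} = 1696600954254376560918528/762939453125 ≈ 2.22e+12.


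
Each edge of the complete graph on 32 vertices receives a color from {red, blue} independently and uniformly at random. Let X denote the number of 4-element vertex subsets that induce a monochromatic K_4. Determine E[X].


Let X = Σ_S X_S over the C(32, 4) = 35960 subsets S of size 4, where X_S = 1 if the K_4 on S is monochromatic.
For a fixed S, the K_4 on S has C(4, 2) = 6 edges. P[all 6 edges red] = (1/2)^6, and likewise for blue, so P[monochromatic] = 2·(1/2)^6 = 2^{1 − 6} = 1/32.
By linearity: E[X] = C(32, 4) · 2^{1 − 6} = 35960 · 1/32 = 4495/4.
Numerically: E[X] ≈ 1123.7500.

E[X] = C(32,4)·2^(1−C(4,2)) = 4495/4 ≈ 1123.7500.


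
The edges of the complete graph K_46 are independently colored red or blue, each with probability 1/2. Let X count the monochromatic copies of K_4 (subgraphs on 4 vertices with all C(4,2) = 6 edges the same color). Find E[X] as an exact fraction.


Let X = Σ_S X_S over the C(46, 4) = 163185 subsets S of size 4, where X_S = 1 if the K_4 on S is monochromatic.
For a fixed S, the K_4 on S has C(4, 2) = 6 edges. P[all 6 edges red] = (1/2)^6, and likewise for blue, so P[monochromatic] = 2·(1/2)^6 = 2^{1 − 6} = 1/32.
Summing: E[X] = C(46, 4) · 2^{1 − 6} = 163185 · 1/32 = 163185/32.
Numerically: E[X] ≈ 5099.5312.

E[X] = C(46,4)·2^(1−C(4,2)) = 163185/32 ≈ 5099.5312.


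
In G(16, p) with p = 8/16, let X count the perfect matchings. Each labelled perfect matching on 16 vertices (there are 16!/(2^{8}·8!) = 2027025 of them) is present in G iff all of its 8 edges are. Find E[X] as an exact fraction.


K_16 has 16!/(2^{8}·8!) = 2027025 labelled perfect matchings.
For each such perfect matching H, let X_H = 1 if all 8 edges of H are present in G. Then P[X_H = 1] = p^{8} = (1/2)^{8} = 1/256.
By linearity: E[X] = Σ_H E[X_H] = 2027025 · p^{8} = 2027025 · 1/256 = 2027025/256.
Numerically: E[X] ≈ 7918.07.

E[X] = 2027025 · (1/2)^{8} = 2027025/256 ≈ 7918.07.


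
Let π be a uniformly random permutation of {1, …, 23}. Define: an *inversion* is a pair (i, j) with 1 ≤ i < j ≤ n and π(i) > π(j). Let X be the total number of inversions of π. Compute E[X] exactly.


Write X = Σ X_I over the C(23, 2) = 253 pairs i < j, with X_I the indicator of one inversion.
There are 253 indicators.
For each fixed pair i < j, the values π(i) and π(j) are two distinct elements of {1, …, 23} in uniformly random order; by symmetry P[π(i) > π(j)] = 1/2.
By linearity: E[X] = 253 · (1/2) = C(23, 2) · (1/2) = 253/2 = 253/2 ≈ 126.500000.

E[X] = 253/2 = 126.500000.


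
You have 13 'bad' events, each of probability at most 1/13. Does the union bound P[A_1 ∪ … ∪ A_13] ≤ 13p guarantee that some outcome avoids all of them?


Union bound: P[∪_{i=1}^{13} A_i] ≤ Σ_i P[A_i] ≤ 13·p = 13·(1/13) = 1.
Numerically: 1 ≈ 1.00000.
Is 1 < 1? NO.
Since the bound 1 is ≥ 1, the union bound is uninformative here; it does NOT by itself certify existence.

13·p = 1 ≈ 1.00000; existence NOT certified by the union bound.


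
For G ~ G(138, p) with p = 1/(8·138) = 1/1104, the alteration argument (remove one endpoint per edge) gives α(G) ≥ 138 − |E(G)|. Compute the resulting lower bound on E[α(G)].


E[|E(G)|] = C(138, 2)·p = 9453 · (1/1104) = 137/16.
E[α(G)] ≥ n − E[|E(G)|] = 138 − 137/16 = 2071/16.
Numerically: ≈ 129.4375.
(This is only a lower bound; the true E[α(G)] may be larger.)

E[α(G)] ≥ 2071/16 ≈ 129.4375.


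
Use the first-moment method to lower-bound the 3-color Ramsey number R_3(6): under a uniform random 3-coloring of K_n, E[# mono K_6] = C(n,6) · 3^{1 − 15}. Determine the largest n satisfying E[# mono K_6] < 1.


We need C(n, 6) · 3^{1 − 15} < 1, i.e. C(n, 6) < 3^{15 − 1} = 4782969.
Check values of n near the boundary:
  n = 39: C(39, 6) = 3262623; 3262623 < 4782969? YES
  n = 40: C(40, 6) = 3838380; 3838380 < 4782969? YES
  n = 41: C(41, 6) = 4496388; 4496388 < 4782969? YES
  n = 42: C(42, 6) = 5245786; 5245786 < 4782969? NO
  n = 43: C(43, 6) = 6096454; 6096454 < 4782969? NO
  n = 44: C(44, 6) = 7059052; 7059052 < 4782969? NO
The largest n with C(n, 6) < 4782969 is n = 41 (where E[X] = 1498796/1594323 ≈ 0.9401). Hence R_3(6) > 41, i.e. R_3(6) ≥ 42.

Largest n = 41; hence R_3(6) > 41.


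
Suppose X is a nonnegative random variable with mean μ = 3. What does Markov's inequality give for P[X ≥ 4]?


μ = E[X] = 3, a = 4.
Markov: P[X ≥ 4] ≤ μ/a = (3)/4 = 3/4.
Numerically: ≈ 0.750000.
(Since a = 4 > μ = 3.000000, the bound 3/4 is < 1 and informative.)

P[X ≥ 4] ≤ 3/4 ≈ 0.750000.


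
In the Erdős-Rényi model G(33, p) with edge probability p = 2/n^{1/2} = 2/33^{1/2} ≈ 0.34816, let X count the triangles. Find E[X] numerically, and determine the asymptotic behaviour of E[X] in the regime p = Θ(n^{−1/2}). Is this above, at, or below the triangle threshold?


Number of potential triangles: C(33, 3) = 5456.
Each occurs with probability p³ ≈ (0.34816)³ ≈ 4.2200644e-02.
By linearity: E[X] = C(33, 3)·p³ ≈ 5456 · 4.2200644e-02 ≈ 230.24671.
Since α = 1/2 < 1, p = c/n^{1/2} ≫ 1/n is above the triangle threshold p ~ 1/n. Asymptotically E[X] ~ (c³/6)·n^{3(1−α)} = (2³/6)·n^{1.5} → ∞; triangles are abundant w.h.p.

E[X] ≈ 230.24671; in regime p = Θ(1/n^{1/2}) E[X] diverges (above the triangle threshold p ~ 1/n).


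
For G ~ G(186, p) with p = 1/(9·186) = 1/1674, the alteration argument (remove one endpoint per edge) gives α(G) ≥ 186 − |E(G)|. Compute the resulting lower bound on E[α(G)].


E[|E(G)|] = C(186, 2)·p = 17205 · (1/1674) = 185/18.
E[α(G)] ≥ n − E[|E(G)|] = 186 − 185/18 = 3163/18.
Numerically: ≈ 175.72222.
(This is only a lower bound; the true E[α(G)] may be larger.)

E[α(G)] ≥ 3163/18 ≈ 175.72222.


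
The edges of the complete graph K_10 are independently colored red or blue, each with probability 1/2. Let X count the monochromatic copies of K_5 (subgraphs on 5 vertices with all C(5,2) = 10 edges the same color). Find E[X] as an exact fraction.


Let X = Σ_S X_S over the C(10, 5) = 252 subsets S of size 5, where X_S = 1 if the K_5 on S is monochromatic.
For a fixed S, the K_5 on S has C(5, 2) = 10 edges. P[all 10 edges red] = (1/2)^10, and likewise for blue, so P[monochromatic] = 2·(1/2)^10 = 2^{1 − 10} = 1/512.
By linearity of expectation: E[X] = C(10, 5) · 2^{1 − 10} = 252 · 1/512 = 63/128.
Numerically: E[X] ≈ 0.49219.

E[X] = C(10,5)·2^(1−C(5,2)) = 63/128 ≈ 0.49219.


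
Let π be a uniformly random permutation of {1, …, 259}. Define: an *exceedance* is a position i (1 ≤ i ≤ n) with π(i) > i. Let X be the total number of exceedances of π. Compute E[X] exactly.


Write X = Σ_{i=1}^{259} X_i, where X_i = 1_{π(i) > i}.
For each fixed i, π(i) is uniform over {1, …, 259} (marginal of a uniform permutation), so P[π(i) > i] = (n − i)/n. Summing: Σ_{i=1}^{259} (n − i)/n = (0 + 1 + … + 258)/259 = 259(259 − 1)/(2·259) = (259 − 1)/2.
Hence E[X] = Σ_{i=1}^{259} (259 − i)/259 = 129 ≈ 129.0000.

E[X] = 129 = 129.0000.


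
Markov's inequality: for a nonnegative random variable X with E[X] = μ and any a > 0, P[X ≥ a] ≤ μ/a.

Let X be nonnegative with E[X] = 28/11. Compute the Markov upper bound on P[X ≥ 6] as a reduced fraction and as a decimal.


μ = E[X] = 28/11, a = 6.
Markov: P[X ≥ 6] ≤ μ/a = (28/11)/6 = 14/33.
Numerically: ≈ 0.424242.
(Since a = 6 > μ = 2.545455, the bound 14/33 is < 1 and informative.)

P[X ≥ 6] ≤ 14/33 ≈ 0.424242.


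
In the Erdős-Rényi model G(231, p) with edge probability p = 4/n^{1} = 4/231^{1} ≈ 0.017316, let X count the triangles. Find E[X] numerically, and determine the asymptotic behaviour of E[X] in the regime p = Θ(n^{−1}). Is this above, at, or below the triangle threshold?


Number of potential triangles: C(231, 3) = 2027795.
Each occurs with probability p³ ≈ (0.017316)³ ≈ 5.1921118e-06.
By linearity: E[X] = C(231, 3)·p³ ≈ 2027795 · 5.1921118e-06 ≈ 10.52854.
Here α = 1, so p = 4/n is exactly at the triangle threshold p ~ 1/n. Asymptotically E[X] → c³/6 = 4³/6 = 32/3 ≈ 10.66667, a bounded constant. In this regime the triangle count is asymptotically Poisson(c³/6).

E[X] ≈ 10.52854; in regime p = Θ(1/n^{1}) E[X] stays bounded (at the triangle threshold p ~ 1/n).
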